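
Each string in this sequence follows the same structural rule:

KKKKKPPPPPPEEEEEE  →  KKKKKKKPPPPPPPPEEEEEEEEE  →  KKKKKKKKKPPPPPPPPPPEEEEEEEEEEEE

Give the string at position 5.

KKKKKKKKKKKKKPPPPPPPPPPPPPPEEEEEEEEEEEEEEEEEE

Term n consists of 2n+1 K's, followed by 2n+2 P's, followed by 3n E's, where the shown terms are n = 2, 3, 4.
At n = 6 the blocks have lengths 13, 14, 18.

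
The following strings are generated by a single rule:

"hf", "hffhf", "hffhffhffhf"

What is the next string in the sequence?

hffhffhffhffhffhffhffhf

Every step duplicates the string with 'f' between the halves.
So the next term is two copies of hffhffhffhf with 'f' between the halves.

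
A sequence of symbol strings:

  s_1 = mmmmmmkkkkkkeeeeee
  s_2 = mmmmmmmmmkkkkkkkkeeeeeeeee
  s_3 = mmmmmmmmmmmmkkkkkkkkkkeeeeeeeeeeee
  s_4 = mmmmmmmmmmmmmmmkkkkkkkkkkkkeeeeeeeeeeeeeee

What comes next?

Each string has the form m^{3n} k^{2n+2} e^{3n}, where the shown terms are n = 2, 3, 4, 5.
For the next term, n = 6, so the run lengths are 18, 14, 18.

mmmmmmmmmmmmmmmmmmkkkkkkkkkkkkkkeeeeeeeeeeeeeeeeee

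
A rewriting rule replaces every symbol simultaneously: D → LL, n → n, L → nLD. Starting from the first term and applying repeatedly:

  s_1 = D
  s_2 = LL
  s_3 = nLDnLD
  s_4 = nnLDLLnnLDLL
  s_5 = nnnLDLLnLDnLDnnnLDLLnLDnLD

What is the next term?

φ(nnnLDLLnLDnLDnnnLDLLnLDnLD) expands symbol-by-symbol to n n n nLD LL nLD nLD n nLD LL n nLD LL n n n nLD LL nLD nLD n nLD LL n nLD LL; joining the 26 pieces gives the next term.

nnnnLDLLnLDnLDnnLDLLnnLDLLnnnnLDLLnLDnLDnnLDLLnnLDLL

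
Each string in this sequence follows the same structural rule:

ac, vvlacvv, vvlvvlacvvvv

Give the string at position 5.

vvlvvlvvlvvlacvvvvvvvv

Every step adds vvl to the front and vv to the end of the previous string.
From vvlvvlacvvvv, 2 further steps: vvlvvlacvvvv → vvlvvlvvlacvvvvvv → (answer).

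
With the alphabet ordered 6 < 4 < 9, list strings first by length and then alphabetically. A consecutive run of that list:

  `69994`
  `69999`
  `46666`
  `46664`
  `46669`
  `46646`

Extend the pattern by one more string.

Treat 46646 as a base-3 numeral over the given alphabet and add one, carrying through any trailing 9's.

46644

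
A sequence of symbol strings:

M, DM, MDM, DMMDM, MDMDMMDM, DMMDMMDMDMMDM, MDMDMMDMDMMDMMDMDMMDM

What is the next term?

From term 3 onward, concatenate the second-to-last term with the last: M·DM = MDM, DM·MDM = DMMDM, …
Continuing: DMMDMMDMDMMDM · MDMDMMDMDMMDMMDMDMMDM gives term 8.

DMMDMMDMDMMDMMDMDMMDMDMMDMMDMDMMDM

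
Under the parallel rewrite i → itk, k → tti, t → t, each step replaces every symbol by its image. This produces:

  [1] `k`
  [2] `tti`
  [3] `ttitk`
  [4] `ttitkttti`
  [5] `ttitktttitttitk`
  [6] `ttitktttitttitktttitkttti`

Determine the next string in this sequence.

ttitktttitttitktttitktttitttitktttitttitk

Applying the rule to each of the 25 symbols of ttitktttitttitktttitkttti gives the pieces t t itk t tti t t t itk t t t itk t tti t t t itk t tti t t t itk, which concatenate to the answer.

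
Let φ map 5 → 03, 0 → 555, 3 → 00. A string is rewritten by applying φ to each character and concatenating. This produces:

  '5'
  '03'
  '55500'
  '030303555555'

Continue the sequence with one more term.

555005550055500030303030303

Rewriting each symbol of 030303555555: 0→555, 3→00, 0→555, 3→00, 0→555, 3→00, 5→03, 5→03, 5→03, 5→03, 5→03, 5→03, which concatenates to 555 00 555 00 555 00 03 03 03 03 03 03.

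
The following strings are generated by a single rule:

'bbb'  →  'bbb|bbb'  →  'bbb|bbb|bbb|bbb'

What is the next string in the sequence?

bbb|bbb|bbb|bbb|bbb|bbb|bbb|bbb

Each string is two copies of the previous one joined by '|'.
One more doubling of bbb|bbb|bbb|bbb gives the answer.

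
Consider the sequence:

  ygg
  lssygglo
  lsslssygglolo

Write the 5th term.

s(k+1) = lss·s(k)·lo, so each term gains lss as a prefix and lo as a suffix.
From lsslssygglolo, 2 further steps: lsslssygglolo → lsslsslssygglololo → (answer).

lsslsslsslssygglolololo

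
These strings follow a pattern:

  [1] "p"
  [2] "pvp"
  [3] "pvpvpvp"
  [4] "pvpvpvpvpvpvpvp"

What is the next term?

pvpvpvpvpvpvpvpvpvpvpvpvpvpvpvp

Every step duplicates the string with 'v' between the halves.
So the next term is two copies of pvpvpvpvpvpvpvp with 'v' between the halves.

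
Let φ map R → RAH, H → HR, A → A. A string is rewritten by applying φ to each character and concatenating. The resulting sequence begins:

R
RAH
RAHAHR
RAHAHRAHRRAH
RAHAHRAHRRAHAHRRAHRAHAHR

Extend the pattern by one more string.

RAHAHRAHRRAHAHRRAHRAHAHRAHRRAHRAHAHRRAHAHRAHRRAH

Replace each of the 24 characters of RAHAHRAHRRAHAHRRAHRAHAHR in place — RAH A HR A HR RAH A HR RAH RAH A HR A HR RAH RAH A HR RAH A HR A HR RAH — and concatenate.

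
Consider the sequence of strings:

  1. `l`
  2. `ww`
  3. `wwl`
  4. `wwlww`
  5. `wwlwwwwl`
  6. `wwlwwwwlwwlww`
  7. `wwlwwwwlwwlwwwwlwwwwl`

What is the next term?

This is a Fibonacci-style word recurrence s(k) = s(k−1)·s(k−2): e.g. ww·l = wwl.
So term 8 is wwlwwwwlwwlwwwwlwwwwl·wwlwwwwlwwlww.

wwlwwwwlwwlwwwwlwwwwlwwlwwwwlwwlww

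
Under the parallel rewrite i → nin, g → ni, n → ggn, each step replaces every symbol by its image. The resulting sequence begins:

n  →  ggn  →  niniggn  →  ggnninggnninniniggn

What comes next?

niniggnggnninggnniniggnggnninggnggnninggnninniniggn

φ(ggnninggnninniniggn) expands symbol-by-symbol to ni ni ggn ggn nin ggn ni ni ggn ggn nin ggn ggn nin ggn nin ni ni ggn; joining the 19 pieces gives the next term.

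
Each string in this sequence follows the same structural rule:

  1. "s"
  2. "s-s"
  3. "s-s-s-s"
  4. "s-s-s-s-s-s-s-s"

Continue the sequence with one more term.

Each string is two copies of the previous one joined by '-'.
Doubling s-s-s-s-s-s-s-s with '-' between the halves:

s-s-s-s-s-s-s-s-s-s-s-s-s-s-s-s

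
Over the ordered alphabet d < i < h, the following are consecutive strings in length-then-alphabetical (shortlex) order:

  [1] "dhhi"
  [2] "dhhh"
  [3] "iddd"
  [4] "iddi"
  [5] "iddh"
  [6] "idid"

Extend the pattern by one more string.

idii

Treat idid as a base-3 numeral over the given alphabet and add one, carrying through any trailing h's.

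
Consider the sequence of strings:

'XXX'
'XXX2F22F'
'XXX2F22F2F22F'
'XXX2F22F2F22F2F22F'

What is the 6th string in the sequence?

Each term is the previous one with 2F22F appended.
From XXX2F22F2F22F2F22F, 2 further steps: XXX2F22F2F22F2F22F → XXX2F22F2F22F2F22F2F22F → (answer).

XXX2F22F2F22F2F22F2F22F2F22F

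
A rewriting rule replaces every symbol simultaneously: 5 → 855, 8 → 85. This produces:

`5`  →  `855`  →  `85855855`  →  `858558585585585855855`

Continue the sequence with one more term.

8585585855855858558585585585855855858558585585585855855

Applying the rule to each of the 21 symbols of 858558585585585855855 gives the pieces 85 855 85 855 855 85 855 85 855 855 85 855 855 85 855 85 855 855 85 855 855, which concatenate to the answer.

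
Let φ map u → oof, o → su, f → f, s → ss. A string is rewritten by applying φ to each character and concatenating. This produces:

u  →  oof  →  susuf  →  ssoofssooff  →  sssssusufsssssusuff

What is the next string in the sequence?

ssssssssssoofssooffssssssssssoofssoofff

φ(sssssusufsssssusuff) expands symbol-by-symbol to ss ss ss ss ss oof ss oof f ss ss ss ss ss oof ss oof f f; joining the 19 pieces gives the next term.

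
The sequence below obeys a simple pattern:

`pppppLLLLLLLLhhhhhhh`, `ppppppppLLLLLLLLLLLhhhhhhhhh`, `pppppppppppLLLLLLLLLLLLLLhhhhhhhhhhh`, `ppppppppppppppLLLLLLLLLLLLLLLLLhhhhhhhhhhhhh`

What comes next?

pppppppppppppppppLLLLLLLLLLLLLLLLLLLLhhhhhhhhhhhhhhh

Reading off run lengths: p runs 5, 8, 11, 14; L runs 8, 11, 14, 17; h runs 7, 9, 11, 13 — each is linear in n, where the shown terms are n = 2, 3, 4, 5.
At n = 6 the blocks have lengths 17, 20, 15.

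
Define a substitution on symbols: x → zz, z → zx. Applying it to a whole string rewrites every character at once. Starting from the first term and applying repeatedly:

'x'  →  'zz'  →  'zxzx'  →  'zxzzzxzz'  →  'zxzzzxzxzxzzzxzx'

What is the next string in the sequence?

Replace each of the 16 characters of zxzzzxzxzxzzzxzx in place — zx zz zx zx zx zz zx zz zx zz zx zx zx zz zx zz — and concatenate.

zxzzzxzxzxzzzxzzzxzzzxzxzxzzzxzz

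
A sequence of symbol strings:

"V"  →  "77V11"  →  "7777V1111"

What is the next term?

Every step adds 77 to the front and 11 to the end of the previous string.
One more step from 7777V1111 gives the answer.

777777V111111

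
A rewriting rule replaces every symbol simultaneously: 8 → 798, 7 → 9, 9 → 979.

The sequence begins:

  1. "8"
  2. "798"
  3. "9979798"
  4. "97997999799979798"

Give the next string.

Applying the rule to each of the 17 symbols of 97997999799979798 gives the pieces 979 9 979 979 9 979 979 979 9 979 979 979 9 979 9 979 798, which concatenate to the answer.

97999799799979979979997997997999799979798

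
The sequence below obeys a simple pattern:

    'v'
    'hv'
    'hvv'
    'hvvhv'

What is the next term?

From term 3 onward, concatenate the last term with the second-to-last: hv·v = hvv, hvv·hv = hvvhv, …
Continuing: hvvhv · hvv gives term 5.

hvvhvhvv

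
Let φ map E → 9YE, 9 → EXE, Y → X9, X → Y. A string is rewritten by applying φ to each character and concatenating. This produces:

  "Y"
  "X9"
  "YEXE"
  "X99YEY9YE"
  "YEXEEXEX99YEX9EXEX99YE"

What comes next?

Replace each of the 22 characters of YEXEEXEX99YEX9EXEX99YE in place — X9 9YE Y 9YE 9YE Y 9YE Y EXE EXE X9 9YE Y EXE 9YE Y 9YE Y EXE EXE X9 9YE — and concatenate.

X99YEY9YE9YEY9YEYEXEEXEX99YEYEXE9YEY9YEYEXEEXEX99YE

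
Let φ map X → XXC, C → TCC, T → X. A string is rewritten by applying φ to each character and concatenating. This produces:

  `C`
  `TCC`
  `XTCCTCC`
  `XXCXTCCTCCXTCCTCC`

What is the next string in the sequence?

XXCXXCTCCXXCXTCCTCCXTCCTCCXXCXTCCTCCXTCCTCC

Replace each of the 17 characters of XXCXTCCTCCXTCCTCC in place — XXC XXC TCC XXC X TCC TCC X TCC TCC XXC X TCC TCC X TCC TCC — and concatenate.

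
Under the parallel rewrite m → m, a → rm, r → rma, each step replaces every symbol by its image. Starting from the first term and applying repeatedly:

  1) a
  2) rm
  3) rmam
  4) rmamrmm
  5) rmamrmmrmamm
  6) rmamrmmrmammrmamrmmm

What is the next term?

Rewriting the 20 symbols of rmamrmmrmammrmamrmmm one by one yields rma m rm m rma m m rma m rm m m rma m rm m rma m m m; concatenated:

rmamrmmrmammrmamrmmmrmamrmmrmammm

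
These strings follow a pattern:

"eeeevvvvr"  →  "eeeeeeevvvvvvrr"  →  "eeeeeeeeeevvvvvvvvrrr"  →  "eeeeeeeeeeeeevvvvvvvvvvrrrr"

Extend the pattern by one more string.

The n-th term is 3n-2 e's then 2n v's then n-1 r's, where the shown terms are n = 2, 3, 4, 5.
At n = 6 the blocks have lengths 16, 12, 5.

eeeeeeeeeeeeeeeevvvvvvvvvvvvrrrrr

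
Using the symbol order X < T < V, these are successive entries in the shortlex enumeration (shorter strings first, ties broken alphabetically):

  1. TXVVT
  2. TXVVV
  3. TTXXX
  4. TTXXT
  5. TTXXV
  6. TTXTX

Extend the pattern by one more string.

TTXTT

Treat TTXTX as a base-3 numeral over the given alphabet and add one, carrying through any trailing V's.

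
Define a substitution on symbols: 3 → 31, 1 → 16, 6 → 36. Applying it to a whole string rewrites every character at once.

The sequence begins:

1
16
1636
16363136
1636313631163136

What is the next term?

16363136311631363116163631163136

Applying the rule to each of the 16 symbols of 1636313631163136 gives the pieces 16 36 31 36 31 16 31 36 31 16 16 36 31 16 31 36, which concatenate to the answer.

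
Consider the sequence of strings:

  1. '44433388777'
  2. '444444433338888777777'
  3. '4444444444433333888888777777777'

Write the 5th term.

Reading off run lengths: 4 runs 3, 7, 11; 3 runs 3, 4, 5; 8 runs 2, 4, 6; 7 runs 3, 6, 9 — each is linear in n (n = 1, 2, …).
For term 5, n = 5, so the run lengths are 19, 7, 10, 15.

444444444444444444433333338888888888777777777777777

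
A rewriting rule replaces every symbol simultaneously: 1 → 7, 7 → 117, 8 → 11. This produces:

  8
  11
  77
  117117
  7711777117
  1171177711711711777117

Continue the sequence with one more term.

Rewriting the 22 symbols of 1171177711711711777117 one by one yields 7 7 117 7 7 117 117 117 7 7 117 7 7 117 7 7 117 117 117 7 7 117; concatenated:

771177711711711777117771177711711711777117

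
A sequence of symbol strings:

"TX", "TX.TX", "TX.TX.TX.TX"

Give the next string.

TX.TX.TX.TX.TX.TX.TX.TX

Each string is two copies of the previous one joined by '.'.
One more doubling of TX.TX.TX.TX gives the answer.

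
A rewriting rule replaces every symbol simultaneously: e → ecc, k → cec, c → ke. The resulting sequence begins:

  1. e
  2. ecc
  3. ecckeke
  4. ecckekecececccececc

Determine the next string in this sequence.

Replace each of the 19 characters of ecckekecececccececc in place — ecc ke ke cec ecc cec ecc ke ecc ke ecc ke ke ke ecc ke ecc ke ke — and concatenate.

ecckekecececccececckeecckeecckekekeecckeecckeke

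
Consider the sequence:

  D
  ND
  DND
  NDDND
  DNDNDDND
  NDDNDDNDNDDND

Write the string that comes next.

DNDNDDNDNDDNDDNDNDDND

From term 3 onward, concatenate the second-to-last term with the last: D·ND = DND, ND·DND = NDDND, …
So term 7 is DNDNDDND·NDDNDDNDNDDND.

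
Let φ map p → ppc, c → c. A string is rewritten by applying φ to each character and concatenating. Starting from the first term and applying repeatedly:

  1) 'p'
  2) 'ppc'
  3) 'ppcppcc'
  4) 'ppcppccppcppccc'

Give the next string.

ppcppccppcppcccppcppccppcppcccc

Applying the rule to each of the 15 symbols of ppcppccppcppccc gives the pieces ppc ppc c ppc ppc c c ppc ppc c ppc ppc c c c, which concatenate to the answer.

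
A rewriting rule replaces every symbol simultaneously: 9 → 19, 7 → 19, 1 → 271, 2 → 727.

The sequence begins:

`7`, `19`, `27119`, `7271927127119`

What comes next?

197271927119727192717271927127119

φ(7271927127119) expands symbol-by-symbol to 19 727 19 271 19 727 19 271 727 19 271 271 19; joining the 13 pieces gives the next term.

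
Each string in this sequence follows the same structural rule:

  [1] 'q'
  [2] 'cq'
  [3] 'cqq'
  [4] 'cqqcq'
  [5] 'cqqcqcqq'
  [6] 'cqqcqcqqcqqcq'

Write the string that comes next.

From term 3 onward, concatenate the last term with the second-to-last: cq·q = cqq, cqq·cq = cqqcq, …
So term 7 is cqqcqcqqcqqcq·cqqcqcqq.

cqqcqcqqcqqcqcqqcqcqq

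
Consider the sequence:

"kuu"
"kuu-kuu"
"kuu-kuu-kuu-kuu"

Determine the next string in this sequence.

s(k+1) = s(k)·-·s(k) — each term doubles the last with '-' between the halves.
Doubling kuu-kuu-kuu-kuu with '-' between the halves:

kuu-kuu-kuu-kuu-kuu-kuu-kuu-kuu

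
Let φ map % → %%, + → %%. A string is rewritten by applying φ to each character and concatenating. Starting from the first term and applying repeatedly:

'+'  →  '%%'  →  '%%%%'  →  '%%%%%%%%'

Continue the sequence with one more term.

%%%%%%%%%%%%%%%%

Rewriting each symbol of %%%%%%%%: %→%%, %→%%, %→%%, %→%%, %→%%, %→%%, %→%%, %→%%, which concatenates to %% %% %% %% %% %% %% %%.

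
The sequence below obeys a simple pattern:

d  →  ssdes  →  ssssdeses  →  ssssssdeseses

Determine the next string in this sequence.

Each term wraps the previous one in ss on the left and es on the right.
So the next term is ss·ssssssdeseses·es.

ssssssssdeseseses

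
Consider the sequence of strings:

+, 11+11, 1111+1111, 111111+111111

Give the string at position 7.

111111111111+111111111111

Every step adds 11 to the front and 11 to the end of the previous string.
From 111111+111111, 3 further steps: 111111+111111 → 11111111+11111111 → 1111111111+1111111111 → (answer).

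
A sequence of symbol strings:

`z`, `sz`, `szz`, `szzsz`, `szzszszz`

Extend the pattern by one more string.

From term 3 onward, concatenate the last term with the second-to-last: sz·z = szz, szz·sz = szzsz, …
The next term joins szzszszz and szzsz.

szzszszzszzsz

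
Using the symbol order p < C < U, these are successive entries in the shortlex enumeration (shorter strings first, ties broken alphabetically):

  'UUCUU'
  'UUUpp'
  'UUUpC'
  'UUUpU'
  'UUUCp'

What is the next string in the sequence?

The successor of UUUCp increments the rightmost position that isn't already U and resets every position after it to p.

UUUCC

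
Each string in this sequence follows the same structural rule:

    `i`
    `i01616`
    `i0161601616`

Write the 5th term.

i01616016160161601616

Each term is the previous one with 01616 appended.
From i0161601616, 2 further steps: i0161601616 → i016160161601616 → (answer).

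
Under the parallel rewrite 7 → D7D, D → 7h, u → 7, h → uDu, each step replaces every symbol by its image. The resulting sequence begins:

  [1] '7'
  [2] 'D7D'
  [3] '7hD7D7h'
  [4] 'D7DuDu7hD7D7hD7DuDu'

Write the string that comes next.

Rewriting the 19 symbols of D7DuDu7hD7D7hD7DuDu one by one yields 7h D7D 7h 7 7h 7 D7D uDu 7h D7D 7h D7D uDu 7h D7D 7h 7 7h 7; concatenated:

7hD7D7h77h7D7DuDu7hD7D7hD7DuDu7hD7D7h77h7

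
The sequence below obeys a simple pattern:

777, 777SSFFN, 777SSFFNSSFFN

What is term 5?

777SSFFNSSFFNSSFFNSSFFN

The strings grow by a fixed suffix SSFFN each time.
From 777SSFFNSSFFN, 2 further steps: 777SSFFNSSFFN → 777SSFFNSSFFNSSFFN → (answer).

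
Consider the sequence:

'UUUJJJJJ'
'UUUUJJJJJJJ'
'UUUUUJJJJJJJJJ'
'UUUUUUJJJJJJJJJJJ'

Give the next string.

Term n consists of n+1 U's, followed by 2n+1 J's, where the shown terms are n = 2, 3, 4, 5.
Setting n = 6 gives 7, 13 characters in each block.

UUUUUUUJJJJJJJJJJJJJ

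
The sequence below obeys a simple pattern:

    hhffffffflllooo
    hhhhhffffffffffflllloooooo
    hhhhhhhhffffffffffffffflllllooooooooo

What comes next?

hhhhhhhhhhhffffffffffffffffffflllllloooooooooooo

The n-th term is 3n-1 h's then 4n+3 f's then n+2 l's then 3n o's (n = 1, 2, …).
For the next term, n = 4, so the run lengths are 11, 19, 6, 12.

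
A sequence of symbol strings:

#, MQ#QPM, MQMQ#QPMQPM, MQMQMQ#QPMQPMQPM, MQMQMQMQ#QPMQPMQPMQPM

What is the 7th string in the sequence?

s(k+1) = MQ·s(k)·QPM, so each term gains MQ as a prefix and QPM as a suffix.
From MQMQMQMQ#QPMQPMQPMQPM, 2 further steps: MQMQMQMQ#QPMQPMQPMQPM → MQMQMQMQMQ#QPMQPMQPMQPMQPM → (answer).

MQMQMQMQMQMQ#QPMQPMQPMQPMQPMQPM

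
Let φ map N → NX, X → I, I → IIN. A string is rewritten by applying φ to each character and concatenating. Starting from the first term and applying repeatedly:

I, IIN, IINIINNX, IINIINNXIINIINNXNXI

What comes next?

Applying the rule to each of the 19 symbols of IINIINNXIINIINNXNXI gives the pieces IIN IIN NX IIN IIN NX NX I IIN IIN NX IIN IIN NX NX I NX I IIN, which concatenate to the answer.

IINIINNXIINIINNXNXIIINIINNXIINIINNXNXINXIIIN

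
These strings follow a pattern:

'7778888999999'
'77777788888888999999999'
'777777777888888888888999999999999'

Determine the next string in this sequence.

Term n consists of 3n 7's, followed by 4n 8's, followed by 3n+3 9's (n = 1, 2, …).
Setting n = 4 gives 12, 16, 15 characters in each block.

7777777777778888888888888888999999999999999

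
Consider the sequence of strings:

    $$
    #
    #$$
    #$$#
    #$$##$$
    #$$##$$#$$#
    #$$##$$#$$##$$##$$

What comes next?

From term 3 onward, concatenate the last term with the second-to-last: #·$$ = #$$, #$$·# = #$$#, …
Continuing: #$$##$$#$$##$$##$$ · #$$##$$#$$# gives term 8.

#$$##$$#$$##$$##$$#$$##$$#$$#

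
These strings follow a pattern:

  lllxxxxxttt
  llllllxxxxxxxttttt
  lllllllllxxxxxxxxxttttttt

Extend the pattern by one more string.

llllllllllllxxxxxxxxxxxttttttttt

Term n consists of 3n l's, followed by 2n+3 x's, followed by 2n+1 t's (n = 1, 2, …).
For the next term, n = 4, so the run lengths are 12, 11, 9.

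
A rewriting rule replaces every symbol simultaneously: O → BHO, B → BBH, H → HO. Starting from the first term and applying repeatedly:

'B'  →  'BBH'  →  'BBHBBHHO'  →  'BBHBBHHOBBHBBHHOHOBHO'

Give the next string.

Applying the rule to each of the 21 symbols of BBHBBHHOBBHBBHHOHOBHO gives the pieces BBH BBH HO BBH BBH HO HO BHO BBH BBH HO BBH BBH HO HO BHO HO BHO BBH HO BHO, which concatenate to the answer.

BBHBBHHOBBHBBHHOHOBHOBBHBBHHOBBHBBHHOHOBHOHOBHOBBHHOBHO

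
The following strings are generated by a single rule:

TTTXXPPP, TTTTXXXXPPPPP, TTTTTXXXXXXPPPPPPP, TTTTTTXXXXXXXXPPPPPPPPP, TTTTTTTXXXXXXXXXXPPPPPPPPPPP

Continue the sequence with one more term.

TTTTTTTTXXXXXXXXXXXXPPPPPPPPPPPPP

Each string has the form T^{n+2} X^{2n} P^{2n+1} (n = 1, 2, …).
For the next term, n = 6, so the run lengths are 8, 12, 13.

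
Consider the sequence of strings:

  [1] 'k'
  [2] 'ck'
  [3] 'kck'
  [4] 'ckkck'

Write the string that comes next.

This is a Fibonacci-style word recurrence s(k) = s(k−2)·s(k−1): e.g. k·ck = kck.
Continuing: kck · ckkck gives term 5.

kckckkck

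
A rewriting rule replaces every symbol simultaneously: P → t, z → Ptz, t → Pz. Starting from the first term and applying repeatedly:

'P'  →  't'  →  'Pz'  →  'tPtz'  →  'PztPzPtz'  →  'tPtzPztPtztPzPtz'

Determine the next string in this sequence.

PztPzPtztPtzPztPzPtzPztPtztPzPtz

Applying the rule to each of the 16 symbols of tPtzPztPtztPzPtz gives the pieces Pz t Pz Ptz t Ptz Pz t Pz Ptz Pz t Ptz t Pz Ptz, which concatenate to the answer.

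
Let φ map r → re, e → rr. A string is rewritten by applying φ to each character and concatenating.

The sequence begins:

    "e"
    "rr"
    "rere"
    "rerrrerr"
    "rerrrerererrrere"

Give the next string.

rerrrerererrrerrrerrrerererrrerr

Applying the rule to each of the 16 symbols of rerrrerererrrere gives the pieces re rr re re re rr re rr re rr re re re rr re rr, which concatenate to the answer.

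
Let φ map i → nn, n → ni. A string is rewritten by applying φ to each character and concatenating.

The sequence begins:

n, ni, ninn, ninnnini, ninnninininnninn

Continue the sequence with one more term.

Applying the rule to each of the 16 symbols of ninnninininnninn gives the pieces ni nn ni ni ni nn ni nn ni nn ni ni ni nn ni ni, which concatenate to the answer.

ninnninininnninnninnninininnnini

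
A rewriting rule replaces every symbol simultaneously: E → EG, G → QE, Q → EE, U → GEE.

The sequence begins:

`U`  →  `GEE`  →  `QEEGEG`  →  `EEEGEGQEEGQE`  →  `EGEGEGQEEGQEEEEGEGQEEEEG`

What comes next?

Replace each of the 24 characters of EGEGEGQEEGQEEEEGEGQEEEEG in place — EG QE EG QE EG QE EE EG EG QE EE EG EG EG EG QE EG QE EE EG EG EG EG QE — and concatenate.

EGQEEGQEEGQEEEEGEGQEEEEGEGEGEGQEEGQEEEEGEGEGEGQE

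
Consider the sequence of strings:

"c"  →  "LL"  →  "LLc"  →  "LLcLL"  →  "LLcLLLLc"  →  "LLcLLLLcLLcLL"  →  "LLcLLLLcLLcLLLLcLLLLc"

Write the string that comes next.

Each term (from the third on) is the previous term followed by the one before it: term 3 = LL·c = LLc.
So term 8 is LLcLLLLcLLcLLLLcLLLLc·LLcLLLLcLLcLL.

LLcLLLLcLLcLLLLcLLLLcLLcLLLLcLLcLL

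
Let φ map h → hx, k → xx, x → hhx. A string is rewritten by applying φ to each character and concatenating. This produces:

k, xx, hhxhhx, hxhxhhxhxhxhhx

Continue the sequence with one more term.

hxhhxhxhhxhxhxhhxhxhhxhxhhxhxhxhhx

Applying the rule to each of the 14 symbols of hxhxhhxhxhxhhx gives the pieces hx hhx hx hhx hx hx hhx hx hhx hx hhx hx hx hhx, which concatenate to the answer.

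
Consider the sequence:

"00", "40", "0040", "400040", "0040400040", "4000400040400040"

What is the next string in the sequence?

00404000404000400040400040

From term 3 onward, concatenate the second-to-last term with the last: 00·40 = 0040, 40·0040 = 400040, …
So term 7 is 0040400040·4000400040400040.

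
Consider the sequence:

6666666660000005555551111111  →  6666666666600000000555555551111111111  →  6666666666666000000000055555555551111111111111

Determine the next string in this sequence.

Term n consists of 2n+3 6's, followed by 2n 0's, followed by 2n 5's, followed by 3n-2 1's, where the shown terms are n = 3, 4, 5.
For the next term, n = 6, so the run lengths are 15, 12, 12, 16.

6666666666666660000000000005555555555551111111111111111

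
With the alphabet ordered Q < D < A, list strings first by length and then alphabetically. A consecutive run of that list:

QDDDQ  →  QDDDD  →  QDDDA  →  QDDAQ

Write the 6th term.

QDDAA

Stepping forward 2 times from QDDAQ: QDDAQ → QDDAD, then the target.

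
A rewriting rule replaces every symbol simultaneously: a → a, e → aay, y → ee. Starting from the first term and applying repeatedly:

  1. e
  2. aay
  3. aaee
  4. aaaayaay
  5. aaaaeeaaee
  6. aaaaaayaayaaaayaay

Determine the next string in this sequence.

Replace each of the 18 characters of aaaaaayaayaaaayaay in place — a a a a a a ee a a ee a a a a ee a a ee — and concatenate.

aaaaaaeeaaeeaaaaeeaaee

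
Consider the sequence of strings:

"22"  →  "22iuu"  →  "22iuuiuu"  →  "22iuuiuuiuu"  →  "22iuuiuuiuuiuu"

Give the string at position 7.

The strings grow by a fixed suffix iuu each time.
From 22iuuiuuiuuiuu, 2 further steps: 22iuuiuuiuuiuu → 22iuuiuuiuuiuuiuu → (answer).

22iuuiuuiuuiuuiuuiuu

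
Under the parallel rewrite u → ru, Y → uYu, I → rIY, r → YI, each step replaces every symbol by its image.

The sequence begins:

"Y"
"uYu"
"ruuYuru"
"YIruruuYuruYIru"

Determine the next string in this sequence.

uYurIYYIruYIruruuYuruYIruuYurIYYIru

φ(YIruruuYuruYIru) expands symbol-by-symbol to uYu rIY YI ru YI ru ru uYu ru YI ru uYu rIY YI ru; joining the 15 pieces gives the next term.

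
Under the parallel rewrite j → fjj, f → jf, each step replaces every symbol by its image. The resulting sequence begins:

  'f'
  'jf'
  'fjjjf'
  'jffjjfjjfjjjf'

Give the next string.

fjjjfjffjjfjjjffjjfjjjffjjfjjfjjjf

Applying the rule to each of the 13 symbols of jffjjfjjfjjjf gives the pieces fjj jf jf fjj fjj jf fjj fjj jf fjj fjj fjj jf, which concatenate to the answer.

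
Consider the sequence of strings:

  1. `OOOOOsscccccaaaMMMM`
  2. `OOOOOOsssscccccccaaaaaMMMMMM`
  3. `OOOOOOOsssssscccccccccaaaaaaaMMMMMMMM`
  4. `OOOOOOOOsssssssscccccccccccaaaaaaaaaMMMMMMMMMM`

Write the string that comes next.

OOOOOOOOOsssssssssscccccccccccccaaaaaaaaaaaMMMMMMMMMMMM

Term n consists of n+3 O's, followed by 2n-2 s's, followed by 2n+1 c's, followed by 2n-1 a's, followed by 2n M's, where the shown terms are n = 2, 3, 4, 5.
At n = 6 the blocks have lengths 9, 10, 13, 11, 12.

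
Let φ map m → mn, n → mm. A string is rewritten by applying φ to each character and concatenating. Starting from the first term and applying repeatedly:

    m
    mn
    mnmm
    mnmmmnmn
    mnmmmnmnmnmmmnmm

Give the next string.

mnmmmnmnmnmmmnmmmnmmmnmnmnmmmnmn

Applying the rule to each of the 16 symbols of mnmmmnmnmnmmmnmm gives the pieces mn mm mn mn mn mm mn mm mn mm mn mn mn mm mn mn, which concatenate to the answer.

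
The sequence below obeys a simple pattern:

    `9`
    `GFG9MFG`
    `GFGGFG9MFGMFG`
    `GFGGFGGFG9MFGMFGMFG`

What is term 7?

GFGGFGGFGGFGGFGGFG9MFGMFGMFGMFGMFGMFG

s(k+1) = GFG·s(k)·MFG, so each term gains GFG as a prefix and MFG as a suffix.
From GFGGFGGFG9MFGMFGMFG, 3 further steps: GFGGFGGFG9MFGMFGMFG → GFGGFGGFGGFG9MFGMFGMFGMFG → GFGGFGGFGGFGGFG9MFGMFGMFGMFGMFG → (answer).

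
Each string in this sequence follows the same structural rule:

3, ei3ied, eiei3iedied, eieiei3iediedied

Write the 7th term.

eieieieieiei3iediediediediedied

s(k+1) = ei·s(k)·ied, so each term gains ei as a prefix and ied as a suffix.
From eieiei3iediedied, 3 further steps: eieiei3iediedied → eieieiei3iediediedied → eieieieiei3iediediediedied → (answer).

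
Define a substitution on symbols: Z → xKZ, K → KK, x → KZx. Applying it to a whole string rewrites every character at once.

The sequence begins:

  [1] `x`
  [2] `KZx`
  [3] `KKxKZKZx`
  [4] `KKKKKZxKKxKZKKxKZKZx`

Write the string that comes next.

KKKKKKKKKKxKZKZxKKKKKZxKKxKZKKKKKZxKKxKZKKxKZKZx

φ(KKKKKZxKKxKZKKxKZKZx) expands symbol-by-symbol to KK KK KK KK KK xKZ KZx KK KK KZx KK xKZ KK KK KZx KK xKZ KK xKZ KZx; joining the 20 pieces gives the next term.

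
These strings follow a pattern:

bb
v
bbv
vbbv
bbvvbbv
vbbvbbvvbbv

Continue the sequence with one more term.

Each term (from the third on) is the two preceding terms concatenated in order: term 3 = bb·v = bbv.
The next term joins bbvvbbv and vbbvbbvvbbv.

bbvvbbvvbbvbbvvbbv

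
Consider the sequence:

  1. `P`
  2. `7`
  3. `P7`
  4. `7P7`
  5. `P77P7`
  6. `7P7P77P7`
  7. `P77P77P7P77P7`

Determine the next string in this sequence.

7P7P77P7P77P77P7P77P7

Each term (from the third on) is the two preceding terms concatenated in order: term 3 = P·7 = P7.
The next term joins 7P7P77P7 and P77P77P7P77P7.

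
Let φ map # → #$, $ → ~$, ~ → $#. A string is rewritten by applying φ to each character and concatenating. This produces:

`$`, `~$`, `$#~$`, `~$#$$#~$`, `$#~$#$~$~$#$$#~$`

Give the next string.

Replace each of the 16 characters of $#~$#$~$~$#$$#~$ in place — ~$ #$ $# ~$ #$ ~$ $# ~$ $# ~$ #$ ~$ ~$ #$ $# ~$ — and concatenate.

~$#$$#~$#$~$$#~$$#~$#$~$~$#$$#~$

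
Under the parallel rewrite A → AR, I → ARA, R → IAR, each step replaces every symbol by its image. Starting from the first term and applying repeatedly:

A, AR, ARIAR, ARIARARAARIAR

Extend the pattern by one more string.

Rewriting the 13 symbols of ARIARARAARIAR one by one yields AR IAR ARA AR IAR AR IAR AR AR IAR ARA AR IAR; concatenated:

ARIARARAARIARARIARARARIARARAARIAR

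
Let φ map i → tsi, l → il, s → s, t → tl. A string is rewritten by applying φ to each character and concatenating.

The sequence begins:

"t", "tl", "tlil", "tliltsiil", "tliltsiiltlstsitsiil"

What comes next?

Applying the rule to each of the 20 symbols of tliltsiiltlstsitsiil gives the pieces tl il tsi il tl s tsi tsi il tl il s tl s tsi tl s tsi tsi il, which concatenate to the answer.

tliltsiiltlstsitsiiltlilstlstsitlstsitsiil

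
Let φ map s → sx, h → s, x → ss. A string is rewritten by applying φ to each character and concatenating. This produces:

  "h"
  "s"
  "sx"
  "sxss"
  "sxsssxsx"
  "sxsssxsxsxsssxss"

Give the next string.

Rewriting the 16 symbols of sxsssxsxsxsssxss one by one yields sx ss sx sx sx ss sx ss sx ss sx sx sx ss sx sx; concatenated:

sxsssxsxsxsssxsssxsssxsxsxsssxsx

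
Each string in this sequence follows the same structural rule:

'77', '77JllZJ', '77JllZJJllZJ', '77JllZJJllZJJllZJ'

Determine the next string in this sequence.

The strings grow by a fixed suffix JllZJ each time.
Applying this once more to 77JllZJJllZJJllZJ:

77JllZJJllZJJllZJJllZJ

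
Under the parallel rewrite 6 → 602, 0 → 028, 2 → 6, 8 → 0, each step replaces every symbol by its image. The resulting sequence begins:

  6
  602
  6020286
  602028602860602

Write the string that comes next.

602028602860602028606020286020286

φ(602028602860602) expands symbol-by-symbol to 602 028 6 028 6 0 602 028 6 0 602 028 602 028 6; joining the 15 pieces gives the next term.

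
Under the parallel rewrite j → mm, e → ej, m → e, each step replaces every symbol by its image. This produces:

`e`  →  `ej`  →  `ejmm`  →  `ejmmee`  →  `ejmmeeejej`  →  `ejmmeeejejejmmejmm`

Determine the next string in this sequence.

Applying the rule to each of the 18 symbols of ejmmeeejejejmmejmm gives the pieces ej mm e e ej ej ej mm ej mm ej mm e e ej mm e e, which concatenate to the answer.

ejmmeeejejejmmejmmejmmeeejmmee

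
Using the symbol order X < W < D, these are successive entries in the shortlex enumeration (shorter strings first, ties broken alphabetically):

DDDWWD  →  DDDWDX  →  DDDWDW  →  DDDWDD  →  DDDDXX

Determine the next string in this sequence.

DDDDXW

The successor of DDDDXX increments the rightmost position that isn't already D and resets every position after it to X.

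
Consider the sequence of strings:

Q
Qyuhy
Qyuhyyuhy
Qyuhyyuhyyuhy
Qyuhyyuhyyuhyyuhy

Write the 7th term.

Each term is the previous one with yuhy appended.
From Qyuhyyuhyyuhyyuhy, 2 further steps: Qyuhyyuhyyuhyyuhy → Qyuhyyuhyyuhyyuhyyuhy → (answer).

Qyuhyyuhyyuhyyuhyyuhyyuhy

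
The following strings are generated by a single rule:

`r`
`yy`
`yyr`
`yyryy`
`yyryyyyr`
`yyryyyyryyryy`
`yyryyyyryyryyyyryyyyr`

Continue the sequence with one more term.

From term 3 onward, concatenate the last term with the second-to-last: yy·r = yyr, yyr·yy = yyryy, …
The next term joins yyryyyyryyryyyyryyyyr and yyryyyyryyryy.

yyryyyyryyryyyyryyyyryyryyyyryyryy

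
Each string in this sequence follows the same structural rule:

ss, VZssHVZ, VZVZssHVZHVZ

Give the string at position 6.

s(k+1) = VZ·s(k)·HVZ, so each term gains VZ as a prefix and HVZ as a suffix.
From VZVZssHVZHVZ, 3 further steps: VZVZssHVZHVZ → VZVZVZssHVZHVZHVZ → VZVZVZVZssHVZHVZHVZHVZ → (answer).

VZVZVZVZVZssHVZHVZHVZHVZHVZ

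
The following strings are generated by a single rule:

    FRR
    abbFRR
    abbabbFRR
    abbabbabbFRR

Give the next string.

abbabbabbabbFRR

The strings grow by a fixed prefix abb each time.
So the next term is abb·abbabbabbFRR.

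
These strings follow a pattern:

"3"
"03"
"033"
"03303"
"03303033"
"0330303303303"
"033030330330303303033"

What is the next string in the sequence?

Each term (from the third on) is the previous term followed by the one before it: term 3 = 03·3 = 033.
The next term joins 033030330330303303033 and 0330303303303.

0330303303303033030330330303303303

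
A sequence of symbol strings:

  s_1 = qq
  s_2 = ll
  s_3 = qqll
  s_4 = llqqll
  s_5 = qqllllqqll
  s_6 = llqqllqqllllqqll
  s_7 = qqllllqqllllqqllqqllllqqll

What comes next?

llqqllqqllllqqllqqllllqqllllqqllqqllllqqll

This is a Fibonacci-style word recurrence s(k) = s(k−2)·s(k−1): e.g. qq·ll = qqll.
So term 8 is llqqllqqllllqqll·qqllllqqllllqqllqqllllqqll.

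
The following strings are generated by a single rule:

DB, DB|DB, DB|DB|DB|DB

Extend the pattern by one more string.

Every step duplicates the string with '|' between the halves.
Doubling DB|DB|DB|DB with '|' between the halves:

DB|DB|DB|DB|DB|DB|DB|DB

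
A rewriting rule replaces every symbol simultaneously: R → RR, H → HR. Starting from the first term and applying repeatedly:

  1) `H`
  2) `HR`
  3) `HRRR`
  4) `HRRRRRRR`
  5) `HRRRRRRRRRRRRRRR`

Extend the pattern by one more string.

φ(HRRRRRRRRRRRRRRR) expands symbol-by-symbol to HR RR RR RR RR RR RR RR RR RR RR RR RR RR RR RR; joining the 16 pieces gives the next term.

HRRRRRRRRRRRRRRRRRRRRRRRRRRRRRRR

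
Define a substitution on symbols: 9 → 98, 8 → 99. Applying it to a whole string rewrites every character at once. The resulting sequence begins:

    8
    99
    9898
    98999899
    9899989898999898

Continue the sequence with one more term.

Rewriting the 16 symbols of 9899989898999898 one by one yields 98 99 98 98 98 99 98 99 98 99 98 98 98 99 98 99; concatenated:

98999898989998999899989898999899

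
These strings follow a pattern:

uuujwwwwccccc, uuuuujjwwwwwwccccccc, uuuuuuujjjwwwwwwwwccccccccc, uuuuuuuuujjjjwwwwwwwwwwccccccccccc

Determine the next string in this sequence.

The n-th term is 2n+1 u's then n j's then 2n+2 w's then 2n+3 c's (n = 1, 2, …).
For the next term, n = 5, so the run lengths are 11, 5, 12, 13.

uuuuuuuuuuujjjjjwwwwwwwwwwwwccccccccccccc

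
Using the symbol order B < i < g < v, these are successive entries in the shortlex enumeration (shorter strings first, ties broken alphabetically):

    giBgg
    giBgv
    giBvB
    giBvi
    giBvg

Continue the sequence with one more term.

Find the rightmost character of giBvg below v, bump it to the next letter, and reset everything to its right to B.

giBvv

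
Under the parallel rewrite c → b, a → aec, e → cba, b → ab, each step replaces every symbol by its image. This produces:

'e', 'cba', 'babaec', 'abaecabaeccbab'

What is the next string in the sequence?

aecabaeccbabaecabaeccbabbabaecab

φ(abaecabaeccbab) expands symbol-by-symbol to aec ab aec cba b aec ab aec cba b b ab aec ab; joining the 14 pieces gives the next term.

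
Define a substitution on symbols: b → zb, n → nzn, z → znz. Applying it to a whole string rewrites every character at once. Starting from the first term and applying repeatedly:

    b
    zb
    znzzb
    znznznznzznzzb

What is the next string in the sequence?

Rewriting the 14 symbols of znznznznzznzzb one by one yields znz nzn znz nzn znz nzn znz nzn znz znz nzn znz znz zb; concatenated:

znznznznznznznznznznznznznzznznznznzznzzb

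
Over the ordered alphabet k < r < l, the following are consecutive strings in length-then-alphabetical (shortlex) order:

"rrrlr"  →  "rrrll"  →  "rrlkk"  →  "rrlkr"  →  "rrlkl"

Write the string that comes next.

Find the rightmost character of rrlkl below l, bump it to the next letter, and reset everything to its right to k.

rrlrk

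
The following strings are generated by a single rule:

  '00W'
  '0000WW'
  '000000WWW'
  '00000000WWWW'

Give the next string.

Term n consists of 2n 0's, followed by n W's (n = 1, 2, …).
At n = 5 the blocks have lengths 10, 5.

0000000000WWWWW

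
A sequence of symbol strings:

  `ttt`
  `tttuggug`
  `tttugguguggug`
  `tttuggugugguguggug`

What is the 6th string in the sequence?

tttuggugugguguggugugguguggug

Every step adds uggug to the end: s(k+1) = s(k)·uggug.
From tttuggugugguguggug, 2 further steps: tttuggugugguguggug → tttugguguggugugguguggug → (answer).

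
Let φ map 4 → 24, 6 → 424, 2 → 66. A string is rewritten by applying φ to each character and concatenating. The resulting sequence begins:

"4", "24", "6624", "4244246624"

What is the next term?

2466242466244244246624

Apply φ to 4244246624 symbol by symbol: 4→24, 2→66, 4→24, 4→24, 2→66, 4→24, 6→424, 6→424, 2→66, 4→24; joined: 24 66 24 24 66 24 424 424 66 24.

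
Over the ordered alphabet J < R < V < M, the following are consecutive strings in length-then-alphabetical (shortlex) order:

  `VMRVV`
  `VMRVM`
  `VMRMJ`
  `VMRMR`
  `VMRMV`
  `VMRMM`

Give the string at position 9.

Advancing 3 positions from VMRMM through VMRMM → VMVJJ → VMVJR reaches term 9.

VMVJV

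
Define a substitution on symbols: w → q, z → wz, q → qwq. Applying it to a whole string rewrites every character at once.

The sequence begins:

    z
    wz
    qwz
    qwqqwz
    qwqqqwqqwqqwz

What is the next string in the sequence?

Applying the rule to each of the 13 symbols of qwqqqwqqwqqwz gives the pieces qwq q qwq qwq qwq q qwq qwq q qwq qwq q wz, which concatenate to the answer.

qwqqqwqqwqqwqqqwqqwqqqwqqwqqwz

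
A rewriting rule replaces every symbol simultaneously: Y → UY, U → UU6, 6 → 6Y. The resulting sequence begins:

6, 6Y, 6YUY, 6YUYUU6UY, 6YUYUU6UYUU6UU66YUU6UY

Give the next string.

Rewriting the 22 symbols of 6YUYUU6UYUU6UU66YUU6UY one by one yields 6Y UY UU6 UY UU6 UU6 6Y UU6 UY UU6 UU6 6Y UU6 UU6 6Y 6Y UY UU6 UU6 6Y UU6 UY; concatenated:

6YUYUU6UYUU6UU66YUU6UYUU6UU66YUU6UU66Y6YUYUU6UU66YUU6UY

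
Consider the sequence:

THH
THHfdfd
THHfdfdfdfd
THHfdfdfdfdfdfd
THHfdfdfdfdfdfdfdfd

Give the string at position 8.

Each term is the previous one with fdfd appended.
From THHfdfdfdfdfdfdfdfd, 3 further steps: THHfdfdfdfdfdfdfdfd → THHfdfdfdfdfdfdfdfdfdfd → THHfdfdfdfdfdfdfdfdfdfdfdfd → (answer).

THHfdfdfdfdfdfdfdfdfdfdfdfdfdfd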